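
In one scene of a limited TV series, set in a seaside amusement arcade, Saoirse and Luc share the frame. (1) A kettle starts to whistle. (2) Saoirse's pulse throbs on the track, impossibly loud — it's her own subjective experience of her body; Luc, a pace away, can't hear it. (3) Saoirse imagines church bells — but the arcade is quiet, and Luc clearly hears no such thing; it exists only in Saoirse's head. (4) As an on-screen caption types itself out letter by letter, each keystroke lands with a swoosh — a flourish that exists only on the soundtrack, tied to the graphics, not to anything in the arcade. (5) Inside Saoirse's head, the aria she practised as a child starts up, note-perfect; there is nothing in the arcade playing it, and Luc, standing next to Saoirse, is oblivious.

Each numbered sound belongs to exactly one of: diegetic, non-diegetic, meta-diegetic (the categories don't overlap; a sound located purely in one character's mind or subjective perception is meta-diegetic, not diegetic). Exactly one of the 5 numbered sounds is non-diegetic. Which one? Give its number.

Sound (1): the sound comes from a kettle physically present in the location, so diegetic.
(2) is meta-diegetic: point-of-audition from inside Saoirse's body; not a sound in the room.
(3) is meta-diegetic: the sound is imagined by Saoirse; nothing in the story world is producing it and Luc can't hear it.
(4) is non-diegetic: it accompanies on-screen graphics, not anything inside the story world.
(5) is meta-diegetic: remembered music, private to Saoirse — Luc is oblivious because it isn't in the room.
Only (4) is non-diegetic.

4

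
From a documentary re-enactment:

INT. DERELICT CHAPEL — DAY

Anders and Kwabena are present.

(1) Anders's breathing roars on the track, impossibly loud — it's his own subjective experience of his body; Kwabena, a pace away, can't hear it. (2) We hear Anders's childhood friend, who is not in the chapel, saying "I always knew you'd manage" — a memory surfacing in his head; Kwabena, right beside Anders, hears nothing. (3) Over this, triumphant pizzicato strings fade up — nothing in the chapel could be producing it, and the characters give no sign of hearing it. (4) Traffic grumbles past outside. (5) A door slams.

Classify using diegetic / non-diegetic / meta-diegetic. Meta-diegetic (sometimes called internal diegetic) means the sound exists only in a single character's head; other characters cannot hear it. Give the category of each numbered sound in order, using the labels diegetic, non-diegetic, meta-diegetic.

Sound (1): it's Anders's internal bodily sensation rendered as sound; only Anders 'hears' it, so meta-diegetic.
Sound (2): the voice is a memory playing only inside Anders's mind; Kwabena can't hear it, so meta-diegetic.
(3) it has no source in the story world and no character can hear it — it's underscore → non-diegetic.
Sound (4): it's the actual ambient sound of the location, so diegetic.
(5) is diegetic: the sound comes from a door physically present in the location.

meta-diegetic, meta-diegetic, non-diegetic, diegetic, diegetic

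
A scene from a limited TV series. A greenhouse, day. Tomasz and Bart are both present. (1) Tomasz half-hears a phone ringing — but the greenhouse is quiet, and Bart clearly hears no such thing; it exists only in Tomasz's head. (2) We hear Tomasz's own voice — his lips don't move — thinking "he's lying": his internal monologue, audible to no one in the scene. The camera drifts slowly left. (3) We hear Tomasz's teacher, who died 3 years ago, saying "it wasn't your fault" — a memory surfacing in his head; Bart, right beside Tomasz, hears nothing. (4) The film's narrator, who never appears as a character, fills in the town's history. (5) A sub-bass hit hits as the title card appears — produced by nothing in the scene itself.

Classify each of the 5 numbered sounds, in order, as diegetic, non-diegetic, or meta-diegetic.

(1) is meta-diegetic: Tomasz alone 'hears' it — an imagined sound, not present in the space.
(2) it's Tomasz's unspoken thought, heard only by the audience via his subjectivity → meta-diegetic.
Sound (3): a remembered line, private to Tomasz — not present in the room, not audible to Bart, so meta-diegetic.
(4) commentary laid over the scene from outside the fiction → non-diegetic.
(5) is non-diegetic: an editorial stinger — it belongs to the cut, not the story world.

meta-diegetic, meta-diegetic, meta-diegetic, non-diegetic, non-diegetic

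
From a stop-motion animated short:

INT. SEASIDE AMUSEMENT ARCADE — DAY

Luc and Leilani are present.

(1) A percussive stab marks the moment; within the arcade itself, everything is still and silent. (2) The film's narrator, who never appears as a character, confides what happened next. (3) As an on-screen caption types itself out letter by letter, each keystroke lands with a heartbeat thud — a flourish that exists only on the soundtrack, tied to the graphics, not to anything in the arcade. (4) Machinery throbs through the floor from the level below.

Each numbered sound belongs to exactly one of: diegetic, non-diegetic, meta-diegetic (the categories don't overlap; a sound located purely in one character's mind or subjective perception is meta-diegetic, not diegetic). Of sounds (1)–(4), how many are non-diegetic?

(1) is non-diegetic: nothing in the scene produces it; it's an accent added for the audience.
Sound (2): the narrator exists outside the story world, addressing only the audience, so non-diegetic.
Sound (3): it accompanies on-screen graphics, not anything inside the story world, so non-diegetic.
Sound (4): ambient/room sound belonging to the story's physical space, so diegetic.
Non-diegetic: (1), (2), (3) — that's 3.

3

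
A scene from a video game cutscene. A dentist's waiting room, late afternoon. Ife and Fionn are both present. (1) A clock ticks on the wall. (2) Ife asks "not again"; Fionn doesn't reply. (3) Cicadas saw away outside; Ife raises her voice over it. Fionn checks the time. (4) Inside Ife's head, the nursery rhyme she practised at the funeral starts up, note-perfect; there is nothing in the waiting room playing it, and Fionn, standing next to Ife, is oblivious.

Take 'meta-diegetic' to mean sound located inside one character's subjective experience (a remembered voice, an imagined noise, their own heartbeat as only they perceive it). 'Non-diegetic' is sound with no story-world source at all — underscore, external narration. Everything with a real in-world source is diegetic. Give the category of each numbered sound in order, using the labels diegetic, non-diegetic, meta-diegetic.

(1) is diegetic: the sound comes from a clock physically present in the location.
(2) on-screen dialogue — Ife speaks and Fionn is there to hear → diegetic.
(3) is diegetic: ambient/room sound belonging to the story's physical space.
(4) is meta-diegetic: the music is a memory playing inside Ife's mind alone; no real-world source, Fionn can't hear it.

diegetic, diegetic, diegetic, meta-diegetic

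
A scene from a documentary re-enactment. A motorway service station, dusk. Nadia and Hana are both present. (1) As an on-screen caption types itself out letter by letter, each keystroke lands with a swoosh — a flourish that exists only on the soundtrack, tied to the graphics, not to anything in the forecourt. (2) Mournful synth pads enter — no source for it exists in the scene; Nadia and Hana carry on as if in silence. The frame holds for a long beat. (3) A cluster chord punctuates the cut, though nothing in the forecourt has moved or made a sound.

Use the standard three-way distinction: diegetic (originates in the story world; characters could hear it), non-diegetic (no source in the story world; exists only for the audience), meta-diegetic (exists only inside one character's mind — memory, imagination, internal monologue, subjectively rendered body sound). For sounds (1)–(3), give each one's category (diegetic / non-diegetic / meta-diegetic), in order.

non-diegetic, non-diegetic, non-diegetic

(1) the caption isn't part of the story world, so neither is the sound tied to it → non-diegetic.
Sound (2): score with no on-screen or off-screen source; it exists for the audience alone, so non-diegetic.
(3) it's a sound-design accent with no in-world source; no one in the scene can hear it → non-diegetic.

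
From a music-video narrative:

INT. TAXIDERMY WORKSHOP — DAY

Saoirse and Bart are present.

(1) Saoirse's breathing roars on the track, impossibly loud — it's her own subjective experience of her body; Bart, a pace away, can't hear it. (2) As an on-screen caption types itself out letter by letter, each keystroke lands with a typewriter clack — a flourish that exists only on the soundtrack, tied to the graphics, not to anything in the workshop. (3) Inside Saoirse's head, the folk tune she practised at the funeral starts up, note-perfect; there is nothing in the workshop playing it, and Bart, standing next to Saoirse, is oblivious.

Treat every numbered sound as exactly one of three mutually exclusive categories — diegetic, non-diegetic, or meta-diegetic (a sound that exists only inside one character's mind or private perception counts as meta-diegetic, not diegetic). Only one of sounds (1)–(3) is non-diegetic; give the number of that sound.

2

(1) is meta-diegetic: a subjective body sound — Saoirse's private perception, inaudible to Bart.
(2) is non-diegetic: sound married to a title/caption — outside the diegesis by definition.
(3) it lives in Saoirse's subjectivity, not in the workshop → meta-diegetic.
Only (2) is non-diegetic.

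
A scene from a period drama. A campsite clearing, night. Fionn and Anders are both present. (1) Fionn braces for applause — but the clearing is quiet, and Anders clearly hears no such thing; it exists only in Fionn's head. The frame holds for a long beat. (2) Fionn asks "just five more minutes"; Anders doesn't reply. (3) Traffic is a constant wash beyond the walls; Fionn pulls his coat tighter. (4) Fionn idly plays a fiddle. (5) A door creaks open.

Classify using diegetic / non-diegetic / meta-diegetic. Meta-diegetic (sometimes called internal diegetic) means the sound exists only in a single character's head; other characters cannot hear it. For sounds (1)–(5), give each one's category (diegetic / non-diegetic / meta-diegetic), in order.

(1) Fionn alone 'hears' it — an imagined sound, not present in the space → meta-diegetic.
Sound (2): Fionn is a character speaking aloud in the scene, so diegetic.
(3) is diegetic: it's the actual ambient sound of the location.
(4) is diegetic: a character is playing a fiddle on screen.
(5) is diegetic: the sound comes from a door physically present in the location.

meta-diegetic, diegetic, diegetic, diegetic, diegetic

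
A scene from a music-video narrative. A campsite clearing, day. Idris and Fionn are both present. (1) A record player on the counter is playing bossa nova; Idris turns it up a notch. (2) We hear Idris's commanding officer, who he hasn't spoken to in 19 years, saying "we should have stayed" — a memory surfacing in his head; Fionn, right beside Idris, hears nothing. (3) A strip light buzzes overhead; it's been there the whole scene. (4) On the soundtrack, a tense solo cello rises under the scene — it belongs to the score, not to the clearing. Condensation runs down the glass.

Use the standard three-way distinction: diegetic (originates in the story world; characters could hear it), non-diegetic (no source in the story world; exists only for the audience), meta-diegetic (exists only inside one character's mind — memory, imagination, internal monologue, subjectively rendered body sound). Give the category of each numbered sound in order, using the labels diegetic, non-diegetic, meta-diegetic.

diegetic, meta-diegetic, diegetic, non-diegetic

(1) a record player is a physical source in the scene and Idris reacts to it → diegetic.
(2) it's Idris's recollection rendered as sound; the other character can't hear it → meta-diegetic.
Sound (3): a strip light is part of the location's real environment, so diegetic.
Sound (4): nothing in the clearing produces it and the characters don't hear it — pure soundtrack, so non-diegetic.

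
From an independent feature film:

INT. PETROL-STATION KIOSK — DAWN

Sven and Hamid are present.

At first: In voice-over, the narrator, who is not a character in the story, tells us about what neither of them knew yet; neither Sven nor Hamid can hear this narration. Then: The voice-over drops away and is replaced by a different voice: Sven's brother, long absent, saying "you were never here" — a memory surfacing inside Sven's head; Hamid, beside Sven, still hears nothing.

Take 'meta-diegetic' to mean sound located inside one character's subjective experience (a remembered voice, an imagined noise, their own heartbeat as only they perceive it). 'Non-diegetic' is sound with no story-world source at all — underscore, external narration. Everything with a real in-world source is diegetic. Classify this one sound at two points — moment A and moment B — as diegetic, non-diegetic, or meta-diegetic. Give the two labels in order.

non-diegetic, meta-diegetic

Moment A: the external narrator addresses only the audience — outside the story world → non-diegetic.
Moment B: the replacement voice is a memory inside Sven's mind specifically → meta-diegetic.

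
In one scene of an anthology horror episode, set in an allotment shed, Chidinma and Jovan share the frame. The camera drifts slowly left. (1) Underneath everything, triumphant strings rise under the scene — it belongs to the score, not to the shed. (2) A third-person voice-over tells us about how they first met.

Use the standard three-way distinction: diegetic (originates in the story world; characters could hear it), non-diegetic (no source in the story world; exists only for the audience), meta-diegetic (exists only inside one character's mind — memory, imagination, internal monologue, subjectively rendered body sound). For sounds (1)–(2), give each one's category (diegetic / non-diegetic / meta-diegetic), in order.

non-diegetic, non-diegetic

(1) nothing in the shed produces it and the characters don't hear it — pure soundtrack → non-diegetic.
Sound (2): commentary laid over the scene from outside the fiction, so non-diegetic.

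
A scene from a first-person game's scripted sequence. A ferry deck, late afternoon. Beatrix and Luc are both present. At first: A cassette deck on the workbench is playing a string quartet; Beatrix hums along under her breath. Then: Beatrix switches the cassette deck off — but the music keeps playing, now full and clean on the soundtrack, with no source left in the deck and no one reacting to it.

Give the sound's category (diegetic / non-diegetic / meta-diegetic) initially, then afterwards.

Initially: a cassette deck is a real in-scene source and Beatrix reacts to it → diegetic.
Afterwards: there is no longer any in-world source and no one can hear it — it has become underscore → non-diegetic.

diegetic, non-diegetic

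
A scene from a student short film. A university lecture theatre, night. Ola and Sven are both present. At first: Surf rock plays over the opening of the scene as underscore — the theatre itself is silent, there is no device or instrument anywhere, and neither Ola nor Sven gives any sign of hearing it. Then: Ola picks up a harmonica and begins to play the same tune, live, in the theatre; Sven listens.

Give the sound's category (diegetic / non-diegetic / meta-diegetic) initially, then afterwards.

non-diegetic, diegetic

Initially: no in-world source exists and no character can hear it — underscore → non-diegetic.
Afterwards: a harmonica is now a real source in the story world and the characters hear it → diegetic.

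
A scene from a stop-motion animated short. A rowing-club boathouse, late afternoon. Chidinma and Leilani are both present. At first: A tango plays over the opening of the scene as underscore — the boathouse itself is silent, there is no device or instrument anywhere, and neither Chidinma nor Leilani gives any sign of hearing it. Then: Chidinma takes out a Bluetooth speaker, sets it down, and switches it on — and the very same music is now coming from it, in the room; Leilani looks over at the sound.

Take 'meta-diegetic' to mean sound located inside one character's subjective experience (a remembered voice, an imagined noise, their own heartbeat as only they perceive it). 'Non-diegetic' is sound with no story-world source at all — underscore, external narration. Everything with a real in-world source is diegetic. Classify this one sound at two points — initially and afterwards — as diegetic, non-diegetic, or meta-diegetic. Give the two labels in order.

non-diegetic, diegetic

Initially: no in-world source exists and no character can hear it — underscore → non-diegetic.
Afterwards: a Bluetooth speaker is now a real source in the story world and the characters hear it → diegetic.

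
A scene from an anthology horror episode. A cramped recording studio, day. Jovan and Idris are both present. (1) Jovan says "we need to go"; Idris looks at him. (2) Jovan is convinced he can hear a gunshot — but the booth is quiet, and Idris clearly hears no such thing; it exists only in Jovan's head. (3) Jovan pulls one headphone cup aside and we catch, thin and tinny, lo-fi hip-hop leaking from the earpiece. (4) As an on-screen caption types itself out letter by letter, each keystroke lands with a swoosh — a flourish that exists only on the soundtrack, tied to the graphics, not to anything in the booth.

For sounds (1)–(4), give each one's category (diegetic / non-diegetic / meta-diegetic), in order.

diegetic, meta-diegetic, diegetic, non-diegetic

(1) Jovan is a character speaking aloud in the scene → diegetic.
(2) is meta-diegetic: subjective to Jovan: the booth is silent and Idris hears nothing.
(3) the headphones are an on-screen source → diegetic.
(4) is non-diegetic: sound married to a title/caption — outside the diegesis by definition.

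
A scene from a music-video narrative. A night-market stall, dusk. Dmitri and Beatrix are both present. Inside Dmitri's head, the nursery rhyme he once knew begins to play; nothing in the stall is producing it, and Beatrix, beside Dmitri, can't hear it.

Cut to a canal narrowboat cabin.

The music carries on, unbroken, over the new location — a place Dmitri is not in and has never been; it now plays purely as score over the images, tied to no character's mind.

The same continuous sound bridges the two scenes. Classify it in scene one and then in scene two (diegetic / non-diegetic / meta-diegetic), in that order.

meta-diegetic, non-diegetic

Scene one: the music exists only inside Dmitri's mind; Beatrix can't hear it → meta-diegetic.
Scene two: it's detached from Dmitri entirely and plays over unrelated images with no in-world source — conventional underscore → non-diegetic.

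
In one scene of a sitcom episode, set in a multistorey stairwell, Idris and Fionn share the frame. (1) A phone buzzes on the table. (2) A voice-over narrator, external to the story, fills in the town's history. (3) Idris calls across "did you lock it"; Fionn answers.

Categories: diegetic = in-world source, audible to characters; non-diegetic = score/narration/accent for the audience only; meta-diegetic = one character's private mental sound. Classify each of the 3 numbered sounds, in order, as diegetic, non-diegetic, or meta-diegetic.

diegetic, non-diegetic, diegetic

Sound (1): a phone is a real object/event in the scene's world, so diegetic.
Sound (2): external voice-over — not a character, not heard by anyone in the scene, so non-diegetic.
Sound (3): Idris is a character speaking aloud in the scene, so diegetic.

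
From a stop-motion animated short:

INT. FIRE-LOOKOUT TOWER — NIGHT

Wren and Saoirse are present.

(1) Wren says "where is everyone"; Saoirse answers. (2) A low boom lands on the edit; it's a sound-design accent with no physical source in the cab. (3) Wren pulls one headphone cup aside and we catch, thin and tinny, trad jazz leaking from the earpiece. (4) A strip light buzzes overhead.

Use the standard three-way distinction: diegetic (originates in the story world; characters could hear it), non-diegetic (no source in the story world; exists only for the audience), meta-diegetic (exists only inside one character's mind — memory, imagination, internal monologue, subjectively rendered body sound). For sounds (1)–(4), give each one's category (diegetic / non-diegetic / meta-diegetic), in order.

(1) on-screen dialogue — Wren speaks and Saoirse is there to hear → diegetic.
(2) an editorial stinger — it belongs to the cut, not the story world → non-diegetic.
(3) is diegetic: it's leaking from a physical pair of headphones in the scene.
Sound (4): ambient/room sound belonging to the story's physical space, so diegetic.

diegetic, non-diegetic, diegetic, diegetic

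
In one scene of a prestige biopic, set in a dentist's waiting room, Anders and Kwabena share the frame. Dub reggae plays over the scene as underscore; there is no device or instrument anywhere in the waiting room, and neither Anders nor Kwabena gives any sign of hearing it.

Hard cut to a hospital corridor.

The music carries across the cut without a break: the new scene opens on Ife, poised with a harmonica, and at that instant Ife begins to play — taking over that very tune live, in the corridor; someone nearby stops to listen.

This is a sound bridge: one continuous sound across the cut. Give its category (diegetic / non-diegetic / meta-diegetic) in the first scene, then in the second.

Scene one: there's no in-world source anywhere and no character hears it — underscore for the audience only → non-diegetic.
Scene two: from the moment Ife starts playing, the tune is being performed on a harmonica inside the story world and another character hears it → diegetic.

non-diegetic, diegetic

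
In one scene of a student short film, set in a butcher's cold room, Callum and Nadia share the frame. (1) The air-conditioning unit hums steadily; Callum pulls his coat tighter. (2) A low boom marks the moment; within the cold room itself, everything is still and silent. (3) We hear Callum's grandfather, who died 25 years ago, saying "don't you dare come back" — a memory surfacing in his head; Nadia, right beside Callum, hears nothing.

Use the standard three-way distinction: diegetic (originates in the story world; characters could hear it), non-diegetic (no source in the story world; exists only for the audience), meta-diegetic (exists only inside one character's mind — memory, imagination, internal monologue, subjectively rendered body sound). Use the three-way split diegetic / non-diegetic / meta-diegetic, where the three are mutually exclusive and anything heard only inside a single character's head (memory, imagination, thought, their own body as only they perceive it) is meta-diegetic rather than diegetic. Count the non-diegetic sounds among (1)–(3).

1

Sound (1): the air-conditioning unit is part of the location's real environment, so diegetic.
(2) an editorial stinger — it belongs to the cut, not the story world → non-diegetic.
(3) the voice is a memory playing only inside Callum's mind; Nadia can't hear it → meta-diegetic.
Non-diegetic: (2) — that's 1.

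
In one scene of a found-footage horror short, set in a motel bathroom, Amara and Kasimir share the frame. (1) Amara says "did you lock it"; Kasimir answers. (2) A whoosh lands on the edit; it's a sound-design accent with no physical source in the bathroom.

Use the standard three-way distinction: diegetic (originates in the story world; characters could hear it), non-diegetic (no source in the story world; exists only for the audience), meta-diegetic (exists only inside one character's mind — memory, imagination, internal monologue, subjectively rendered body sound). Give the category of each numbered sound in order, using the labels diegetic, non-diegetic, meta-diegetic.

(1) is diegetic: spoken by a character present in the story world.
(2) it's a sound-design accent with no in-world source; no one in the scene can hear it → non-diegetic.

diegetic, non-diegetic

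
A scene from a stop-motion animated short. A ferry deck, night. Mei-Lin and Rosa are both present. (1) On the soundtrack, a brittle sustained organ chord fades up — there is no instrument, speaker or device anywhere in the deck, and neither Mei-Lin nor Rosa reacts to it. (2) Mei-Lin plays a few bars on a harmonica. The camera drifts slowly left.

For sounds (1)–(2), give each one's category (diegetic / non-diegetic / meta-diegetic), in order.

(1) is non-diegetic: nothing in the deck produces it and the characters don't hear it — pure soundtrack.
Sound (2): a character is playing a harmonica on screen, so diegetic.

non-diegetic, diegetic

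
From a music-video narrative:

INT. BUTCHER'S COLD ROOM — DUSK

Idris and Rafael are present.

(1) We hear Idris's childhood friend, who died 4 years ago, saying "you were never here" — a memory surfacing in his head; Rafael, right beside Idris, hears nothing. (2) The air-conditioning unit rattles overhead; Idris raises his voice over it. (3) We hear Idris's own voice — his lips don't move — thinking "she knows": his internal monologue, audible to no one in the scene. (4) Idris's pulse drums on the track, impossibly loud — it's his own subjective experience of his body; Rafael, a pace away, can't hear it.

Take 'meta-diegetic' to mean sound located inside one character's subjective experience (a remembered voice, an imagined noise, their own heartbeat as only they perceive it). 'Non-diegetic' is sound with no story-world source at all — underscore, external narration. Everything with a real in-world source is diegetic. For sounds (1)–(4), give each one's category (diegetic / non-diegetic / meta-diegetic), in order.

meta-diegetic, diegetic, meta-diegetic, meta-diegetic

(1) is meta-diegetic: a remembered line, private to Idris — not present in the room, not audible to Rafael.
(2) is diegetic: ambient/room sound belonging to the story's physical space.
Sound (3): Idris's thought-voice: a private mental sound no other character can hear, so meta-diegetic.
(4) a subjective body sound — Idris's private perception, inaudible to Rafael → meta-diegetic.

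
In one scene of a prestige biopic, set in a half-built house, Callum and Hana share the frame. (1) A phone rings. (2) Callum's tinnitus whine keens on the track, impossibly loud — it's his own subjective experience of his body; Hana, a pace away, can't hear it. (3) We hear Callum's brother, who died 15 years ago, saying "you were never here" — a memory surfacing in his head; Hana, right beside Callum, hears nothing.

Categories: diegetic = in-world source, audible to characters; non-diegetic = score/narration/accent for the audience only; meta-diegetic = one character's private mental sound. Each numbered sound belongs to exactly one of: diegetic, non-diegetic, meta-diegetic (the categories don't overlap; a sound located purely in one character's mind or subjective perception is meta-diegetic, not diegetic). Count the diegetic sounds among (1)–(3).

1

(1) a phone is a real object/event in the scene's world → diegetic.
Sound (2): point-of-audition from inside Callum's body; not a sound in the room, so meta-diegetic.
(3) the voice is a memory playing only inside Callum's mind; Hana can't hear it → meta-diegetic.
Diegetic: (1) — that's 1.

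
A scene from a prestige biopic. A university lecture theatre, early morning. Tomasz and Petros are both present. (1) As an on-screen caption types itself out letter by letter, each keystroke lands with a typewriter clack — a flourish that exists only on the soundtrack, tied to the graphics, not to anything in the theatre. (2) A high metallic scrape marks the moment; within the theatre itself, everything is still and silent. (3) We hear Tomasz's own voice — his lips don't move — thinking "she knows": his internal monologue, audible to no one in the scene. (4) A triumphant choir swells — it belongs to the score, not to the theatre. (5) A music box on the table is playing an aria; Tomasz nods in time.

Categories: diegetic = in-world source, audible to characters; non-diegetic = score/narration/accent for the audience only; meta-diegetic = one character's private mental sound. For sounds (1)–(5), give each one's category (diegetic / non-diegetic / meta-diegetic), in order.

(1) is non-diegetic: it accompanies on-screen graphics, not anything inside the story world.
(2) is non-diegetic: nothing in the scene produces it; it's an accent added for the audience.
(3) it's Tomasz's unspoken thought, heard only by the audience via his subjectivity → meta-diegetic.
(4) is non-diegetic: score with no on-screen or off-screen source; it exists for the audience alone.
Sound (5): the music comes from an on-screen device that Tomasz responds to, so diegetic.

non-diegetic, non-diegetic, meta-diegetic, non-diegetic, diegetic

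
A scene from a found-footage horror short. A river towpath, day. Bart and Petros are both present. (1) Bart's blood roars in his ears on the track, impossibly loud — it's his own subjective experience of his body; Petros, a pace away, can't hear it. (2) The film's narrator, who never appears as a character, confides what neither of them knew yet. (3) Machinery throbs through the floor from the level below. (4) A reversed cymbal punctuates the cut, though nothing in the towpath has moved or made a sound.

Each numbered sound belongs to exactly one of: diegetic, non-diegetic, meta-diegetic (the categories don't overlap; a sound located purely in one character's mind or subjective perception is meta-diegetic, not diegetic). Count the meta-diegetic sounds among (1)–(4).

Sound (1): a subjective body sound — Bart's private perception, inaudible to Petros, so meta-diegetic.
(2) external voice-over — not a character, not heard by anyone in the scene → non-diegetic.
(3) is diegetic: it's the actual ambient sound of the location.
Sound (4): nothing in the scene produces it; it's an accent added for the audience, so non-diegetic.
So 1 of the 4 is meta-diegetic: (1).

1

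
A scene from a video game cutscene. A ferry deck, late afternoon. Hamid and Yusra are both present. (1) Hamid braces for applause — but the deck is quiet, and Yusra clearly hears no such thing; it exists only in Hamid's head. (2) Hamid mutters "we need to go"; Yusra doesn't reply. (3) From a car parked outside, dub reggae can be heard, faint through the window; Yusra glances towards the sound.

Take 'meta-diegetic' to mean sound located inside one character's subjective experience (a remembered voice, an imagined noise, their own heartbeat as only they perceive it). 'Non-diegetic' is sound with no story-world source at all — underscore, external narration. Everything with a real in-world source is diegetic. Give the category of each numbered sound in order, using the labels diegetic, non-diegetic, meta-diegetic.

meta-diegetic, diegetic, diegetic

(1) Hamid alone 'hears' it — an imagined sound, not present in the space → meta-diegetic.
Sound (2): on-screen dialogue — Hamid speaks and Yusra is there to hear, so diegetic.
Sound (3): it's coming from a car parked outside — a location within the story world — and Yusra reacts, so diegetic.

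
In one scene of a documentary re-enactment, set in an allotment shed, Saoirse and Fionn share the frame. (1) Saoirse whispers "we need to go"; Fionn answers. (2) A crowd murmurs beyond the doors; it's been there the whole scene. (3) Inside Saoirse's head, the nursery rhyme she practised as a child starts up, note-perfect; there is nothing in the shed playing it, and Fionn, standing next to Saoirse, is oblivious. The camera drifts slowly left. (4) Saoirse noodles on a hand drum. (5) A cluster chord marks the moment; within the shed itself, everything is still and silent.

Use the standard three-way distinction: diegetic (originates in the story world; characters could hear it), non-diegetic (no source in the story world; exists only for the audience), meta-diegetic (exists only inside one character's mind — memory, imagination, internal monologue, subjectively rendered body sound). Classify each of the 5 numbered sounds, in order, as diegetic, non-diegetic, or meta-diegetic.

diegetic, diegetic, meta-diegetic, diegetic, non-diegetic

(1) spoken by a character present in the story world → diegetic.
(2) a crowd is part of the location's real environment → diegetic.
Sound (3): remembered music, private to Saoirse — Fionn is oblivious because it isn't in the room, so meta-diegetic.
Sound (4): a character is playing a hand drum on screen, so diegetic.
(5) is non-diegetic: it's a sound-design accent with no in-world source; no one in the scene can hear it.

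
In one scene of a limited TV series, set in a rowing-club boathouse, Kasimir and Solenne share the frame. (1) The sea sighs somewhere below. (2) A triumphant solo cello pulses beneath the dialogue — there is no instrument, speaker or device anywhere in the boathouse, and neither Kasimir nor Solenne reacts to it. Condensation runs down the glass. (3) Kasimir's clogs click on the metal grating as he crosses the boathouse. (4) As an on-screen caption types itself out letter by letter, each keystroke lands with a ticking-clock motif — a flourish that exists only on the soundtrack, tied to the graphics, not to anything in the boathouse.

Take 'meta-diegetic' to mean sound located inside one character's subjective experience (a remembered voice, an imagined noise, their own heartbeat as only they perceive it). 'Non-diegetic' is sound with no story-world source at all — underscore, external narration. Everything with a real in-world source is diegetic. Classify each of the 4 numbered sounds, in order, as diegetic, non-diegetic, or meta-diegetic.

Sound (1): the sea is part of the location's real environment, so diegetic.
(2) score with no on-screen or off-screen source; it exists for the audience alone → non-diegetic.
Sound (3): a character's body making contact with the set — an in-world sound, so diegetic.
(4) it accompanies on-screen graphics, not anything inside the story world → non-diegetic.

diegetic, non-diegetic, diegetic, non-diegetic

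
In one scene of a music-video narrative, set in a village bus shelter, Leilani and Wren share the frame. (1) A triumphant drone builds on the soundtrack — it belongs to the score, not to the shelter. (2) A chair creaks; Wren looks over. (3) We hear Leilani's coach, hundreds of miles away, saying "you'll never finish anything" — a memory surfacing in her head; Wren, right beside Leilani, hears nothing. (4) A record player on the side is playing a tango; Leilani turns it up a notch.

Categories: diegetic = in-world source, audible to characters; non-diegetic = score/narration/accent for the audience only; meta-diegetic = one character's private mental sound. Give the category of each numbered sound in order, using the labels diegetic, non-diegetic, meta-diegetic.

non-diegetic, diegetic, meta-diegetic, diegetic

(1) is non-diegetic: nothing in the shelter produces it and the characters don't hear it — pure soundtrack.
Sound (2): an in-world source (a chair); characters could hear it, so diegetic.
Sound (3): it's Leilani's recollection rendered as sound; the other character can't hear it, so meta-diegetic.
(4) the music comes from an on-screen device that Leilani responds to → diegetic.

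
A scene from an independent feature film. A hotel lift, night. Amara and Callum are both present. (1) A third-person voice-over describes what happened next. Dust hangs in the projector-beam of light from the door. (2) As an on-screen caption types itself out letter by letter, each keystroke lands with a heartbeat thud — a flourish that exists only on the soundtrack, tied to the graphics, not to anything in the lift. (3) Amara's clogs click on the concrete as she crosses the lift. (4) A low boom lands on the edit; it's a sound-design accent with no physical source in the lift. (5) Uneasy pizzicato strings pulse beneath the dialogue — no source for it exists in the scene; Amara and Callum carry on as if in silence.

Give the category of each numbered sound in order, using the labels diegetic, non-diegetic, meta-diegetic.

non-diegetic, non-diegetic, diegetic, non-diegetic, non-diegetic

(1) is non-diegetic: external voice-over — not a character, not heard by anyone in the scene.
(2) is non-diegetic: the caption isn't part of the story world, so neither is the sound tied to it.
(3) is diegetic: Amara's footsteps are produced in the story world.
Sound (4): it's a sound-design accent with no in-world source; no one in the scene can hear it, so non-diegetic.
(5) is non-diegetic: score with no on-screen or off-screen source; it exists for the audience alone.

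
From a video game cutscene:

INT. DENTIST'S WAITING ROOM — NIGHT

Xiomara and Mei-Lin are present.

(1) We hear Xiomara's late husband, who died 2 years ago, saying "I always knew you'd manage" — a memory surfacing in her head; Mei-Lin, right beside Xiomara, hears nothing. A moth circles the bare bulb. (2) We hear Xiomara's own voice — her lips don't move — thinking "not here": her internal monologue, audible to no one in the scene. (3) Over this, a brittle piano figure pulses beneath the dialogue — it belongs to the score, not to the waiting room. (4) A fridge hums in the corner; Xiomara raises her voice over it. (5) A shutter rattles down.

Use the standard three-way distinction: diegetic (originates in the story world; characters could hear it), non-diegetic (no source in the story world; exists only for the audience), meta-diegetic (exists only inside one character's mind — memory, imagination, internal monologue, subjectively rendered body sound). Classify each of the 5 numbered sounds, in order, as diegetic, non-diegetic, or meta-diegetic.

meta-diegetic, meta-diegetic, non-diegetic, diegetic, diegetic

(1) is meta-diegetic: a remembered line, private to Xiomara — not present in the room, not audible to Mei-Lin.
Sound (2): it's Xiomara's unspoken thought, heard only by the audience via her subjectivity, so meta-diegetic.
(3) is non-diegetic: it has no source in the story world and no character can hear it — it's underscore.
Sound (4): ambient/room sound belonging to the story's physical space, so diegetic.
(5) the sound comes from a shutter physically present in the location → diegetic.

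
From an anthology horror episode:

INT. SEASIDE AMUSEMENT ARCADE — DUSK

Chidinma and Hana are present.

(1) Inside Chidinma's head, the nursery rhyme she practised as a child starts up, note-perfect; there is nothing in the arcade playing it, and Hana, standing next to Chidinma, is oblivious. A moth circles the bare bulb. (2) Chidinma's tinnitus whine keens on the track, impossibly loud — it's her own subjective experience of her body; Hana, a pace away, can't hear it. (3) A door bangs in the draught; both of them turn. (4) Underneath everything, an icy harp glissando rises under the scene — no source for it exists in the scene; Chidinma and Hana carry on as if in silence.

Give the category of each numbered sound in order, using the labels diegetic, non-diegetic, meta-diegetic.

(1) is meta-diegetic: it lives in Chidinma's subjectivity, not in the arcade.
(2) is meta-diegetic: it's Chidinma's internal bodily sensation rendered as sound; only Chidinma 'hears' it.
Sound (3): the sound comes from a door physically present in the location, so diegetic.
Sound (4): it has no source in the story world and no character can hear it — it's underscore, so non-diegetic.

meta-diegetic, meta-diegetic, diegetic, non-diegetic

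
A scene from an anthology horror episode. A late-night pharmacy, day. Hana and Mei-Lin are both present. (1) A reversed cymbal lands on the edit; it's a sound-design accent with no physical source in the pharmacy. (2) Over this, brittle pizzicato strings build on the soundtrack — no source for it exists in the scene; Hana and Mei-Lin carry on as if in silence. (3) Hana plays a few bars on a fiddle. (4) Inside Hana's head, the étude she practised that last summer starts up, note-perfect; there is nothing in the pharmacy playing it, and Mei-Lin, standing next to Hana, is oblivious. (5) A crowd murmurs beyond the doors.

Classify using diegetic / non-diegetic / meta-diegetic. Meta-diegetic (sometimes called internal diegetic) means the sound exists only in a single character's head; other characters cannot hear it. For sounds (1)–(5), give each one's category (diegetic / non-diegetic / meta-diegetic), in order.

non-diegetic, non-diegetic, diegetic, meta-diegetic, diegetic

(1) an editorial stinger — it belongs to the cut, not the story world → non-diegetic.
Sound (2): it has no source in the story world and no character can hear it — it's underscore, so non-diegetic.
(3) a character is playing a fiddle on screen → diegetic.
(4) the music is a memory playing inside Hana's mind alone; no real-world source, Mei-Lin can't hear it → meta-diegetic.
Sound (5): a crowd is part of the location's real environment, so diegetic.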